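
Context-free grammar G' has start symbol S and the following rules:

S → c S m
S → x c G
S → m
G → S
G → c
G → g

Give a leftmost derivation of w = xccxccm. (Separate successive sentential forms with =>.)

S => xcG => xcS => xccSm => xccxcGm => xccxccm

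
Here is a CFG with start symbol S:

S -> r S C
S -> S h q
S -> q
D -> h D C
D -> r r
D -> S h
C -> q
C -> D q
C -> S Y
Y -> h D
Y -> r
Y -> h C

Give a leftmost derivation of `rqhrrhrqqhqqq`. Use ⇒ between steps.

S ⇒ rSC ⇒ rqC ⇒ rqDq ⇒ rqhDCq ⇒ rqhrrCq ⇒ rqhrrDqq ⇒ rqhrrhDCqq ⇒ rqhrrhShCqq ⇒ rqhrrhrSChCqq ⇒ rqhrrhrqChCqq ⇒ rqhrrhrqqhCqq ⇒ rqhrrhrqqhqqq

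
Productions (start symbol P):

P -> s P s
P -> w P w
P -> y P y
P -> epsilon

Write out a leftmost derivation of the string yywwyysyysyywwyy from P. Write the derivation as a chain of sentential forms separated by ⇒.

P ⇒ yPy ⇒ yyPyy ⇒ yywPwyy ⇒ yywwPwwyy ⇒ yywwyPywwyy ⇒ yywwyyPyywwyy ⇒ yywwyysPsyywwyy ⇒ yywwyysyPysyywwyy ⇒ yywwyysyysyywwyy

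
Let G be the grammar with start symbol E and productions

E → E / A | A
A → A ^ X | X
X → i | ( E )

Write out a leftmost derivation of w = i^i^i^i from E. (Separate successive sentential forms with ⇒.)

E ⇒ A ⇒ A^X ⇒ A^X^X ⇒ A^X^X^X ⇒ X^X^X^X ⇒ i^X^X^X ⇒ i^i^X^X ⇒ i^i^i^X ⇒ i^i^i^i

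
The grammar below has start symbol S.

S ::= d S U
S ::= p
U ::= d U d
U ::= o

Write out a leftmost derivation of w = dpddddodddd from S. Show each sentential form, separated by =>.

S => dSU   [S ::= d S U]
dSU => dpU   [S ::= p]
dpU => dpdUd   [U ::= d U d]
dpdUd => dpddUdd   [U ::= d U d]
dpddUdd => dpdddUddd   [U ::= d U d]
dpdddUddd => dpddddUdddd   [U ::= d U d]
dpddddUdddd => dpddddodddd   [U ::= o]

S => dSU => dpU => dpdUd => dpddUdd => dpdddUddd => dpddddUdddd => dpddddodddd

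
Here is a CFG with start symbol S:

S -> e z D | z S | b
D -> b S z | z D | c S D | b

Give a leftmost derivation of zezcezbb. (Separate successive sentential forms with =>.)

S => zS   [S -> z S]
zS => zezD   [S -> e z D]
zezD => zezcSD   [D -> c S D]
zezcSD => zezcezDD   [S -> e z D]
zezcezDD => zezcezbD   [D -> b]
zezcezbD => zezcezbb   [D -> b]

S=>zS=>zezD=>zezcSD=>zezcezDD=>zezcezbD=>zezcezbb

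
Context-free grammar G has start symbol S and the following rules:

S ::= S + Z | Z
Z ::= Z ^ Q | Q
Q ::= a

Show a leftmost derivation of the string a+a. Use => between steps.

S => S+Z => Z+Z => Q+Z => a+Z => a+Q => a+a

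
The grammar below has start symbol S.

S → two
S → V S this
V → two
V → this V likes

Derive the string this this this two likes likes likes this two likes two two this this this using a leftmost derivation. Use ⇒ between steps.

S ⇒ V S this   [S → V S this]
V S this ⇒ this V likes S this   [V → this V likes]
this V likes S this ⇒ this this V likes likes S this   [V → this V likes]
this this V likes likes S this ⇒ this this this V likes likes likes S this   [V → this V likes]
this this this V likes likes likes S this ⇒ this this this two likes likes likes S this   [V → two]
this this this two likes likes likes S this ⇒ this this this two likes likes likes V S this this   [S → V S this]
this this this two likes likes likes V S this this ⇒ this this this two likes likes likes this V likes S this this   [V → this V likes]
this this this two likes likes likes this V likes S this this ⇒ this this this two likes likes likes this two likes S this this   [V → two]
this this this two likes likes likes this two likes S this this ⇒ this this this two likes likes likes this two likes V S this this this   [S → V S this]
this this this two likes likes likes this two likes V S this this this ⇒ this this this two likes likes likes this two likes two S this this this   [V → two]
this this this two likes likes likes this two likes two S this this this ⇒ this this this two likes likes likes this two likes two two this this this   [S → two]

S ⇒ V S this ⇒ this V likes S this ⇒ this this V likes likes S this ⇒ this this this V likes likes likes S this ⇒ this this this two likes likes likes S this ⇒ this this this two likes likes likes V S this this ⇒ this this this two likes likes likes this V likes S this this ⇒ this this this two likes likes likes this two likes S this this ⇒ this this this two likes likes likes this two likes V S this this this ⇒ this this this two likes likes likes this two likes two S this this this ⇒ this this this two likes likes likes this two likes two two this this this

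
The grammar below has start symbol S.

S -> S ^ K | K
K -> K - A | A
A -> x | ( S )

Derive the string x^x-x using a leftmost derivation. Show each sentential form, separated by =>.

S => S^K   [S -> S ^ K]
S^K => K^K   [S -> K]
K^K => A^K   [K -> A]
A^K => x^K   [A -> x]
x^K => x^K-A   [K -> K - A]
x^K-A => x^A-A   [K -> A]
x^A-A => x^x-A   [A -> x]
x^x-A => x^x-x   [A -> x]

S => S^K => K^K => A^K => x^K => x^K-A => x^A-A => x^x-A => x^x-x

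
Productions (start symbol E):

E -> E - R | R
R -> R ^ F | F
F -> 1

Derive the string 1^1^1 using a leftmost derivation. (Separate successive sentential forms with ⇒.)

E ⇒ R   [E -> R]
R ⇒ R^F   [R -> R ^ F]
R^F ⇒ R^F^F   [R -> R ^ F]
R^F^F ⇒ F^F^F   [R -> F]
F^F^F ⇒ 1^F^F   [F -> 1]
1^F^F ⇒ 1^1^F   [F -> 1]
1^1^F ⇒ 1^1^1   [F -> 1]

E ⇒ R ⇒ R^F ⇒ R^F^F ⇒ F^F^F ⇒ 1^F^F ⇒ 1^1^F ⇒ 1^1^1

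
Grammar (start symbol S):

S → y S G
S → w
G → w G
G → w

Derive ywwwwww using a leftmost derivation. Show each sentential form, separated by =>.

S => ySG => ywG => ywwG => ywwwG => ywwwwG => ywwwwwG => ywwwwww

S => ySG   [S → y S G]
ySG => ywG   [S → w]
ywG => ywwG   [G → w G]
ywwG => ywwwG   [G → w G]
ywwwG => ywwwwG   [G → w G]
ywwwwG => ywwwwwG   [G → w G]
ywwwwwG => ywwwwww   [G → w]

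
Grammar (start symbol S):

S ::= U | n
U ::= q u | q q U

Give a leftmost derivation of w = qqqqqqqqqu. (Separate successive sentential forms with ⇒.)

S ⇒ U   [S ::= U]
U ⇒ qqU   [U ::= q q U]
qqU ⇒ qqqqU   [U ::= q q U]
qqqqU ⇒ qqqqqqU   [U ::= q q U]
qqqqqqU ⇒ qqqqqqqqU   [U ::= q q U]
qqqqqqqqU ⇒ qqqqqqqqqu   [U ::= q u]

S ⇒ U ⇒ qqU ⇒ qqqqU ⇒ qqqqqqU ⇒ qqqqqqqqU ⇒ qqqqqqqqqu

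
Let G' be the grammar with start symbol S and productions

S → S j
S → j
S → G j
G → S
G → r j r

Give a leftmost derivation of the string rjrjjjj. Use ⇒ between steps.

S⇒Sj⇒Sjj⇒Gjjj⇒Sjjj⇒Gjjjj⇒rjrjjjj

S ⇒ Sj   [S → S j]
Sj ⇒ Sjj   [S → S j]
Sjj ⇒ Gjjj   [S → G j]
Gjjj ⇒ Sjjj   [G → S]
Sjjj ⇒ Gjjjj   [S → G j]
Gjjjj ⇒ rjrjjjj   [G → r j r]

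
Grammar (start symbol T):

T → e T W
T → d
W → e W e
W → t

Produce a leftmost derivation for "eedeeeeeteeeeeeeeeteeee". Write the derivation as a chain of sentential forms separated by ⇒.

T ⇒ eTW   [T → e T W]
eTW ⇒ eeTWW   [T → e T W]
eeTWW ⇒ eedWW   [T → d]
eedWW ⇒ eedeWeW   [W → e W e]
eedeWeW ⇒ eedeeWeeW   [W → e W e]
eedeeWeeW ⇒ eedeeeWeeeW   [W → e W e]
eedeeeWeeeW ⇒ eedeeeeWeeeeW   [W → e W e]
eedeeeeWeeeeW ⇒ eedeeeeeWeeeeeW   [W → e W e]
eedeeeeeWeeeeeW ⇒ eedeeeeeteeeeeW   [W → t]
eedeeeeeteeeeeW ⇒ eedeeeeeteeeeeeWe   [W → e W e]
eedeeeeeteeeeeeWe ⇒ eedeeeeeteeeeeeeWee   [W → e W e]
eedeeeeeteeeeeeeWee ⇒ eedeeeeeteeeeeeeeWeee   [W → e W e]
eedeeeeeteeeeeeeeWeee ⇒ eedeeeeeteeeeeeeeeWeeee   [W → e W e]
eedeeeeeteeeeeeeeeWeeee ⇒ eedeeeeeteeeeeeeeeteeee   [W → t]

T⇒eTW⇒eeTWW⇒eedWW⇒eedeWeW⇒eedeeWeeW⇒eedeeeWeeeW⇒eedeeeeWeeeeW⇒eedeeeeeWeeeeeW⇒eedeeeeeteeeeeW⇒eedeeeeeteeeeeeWe⇒eedeeeeeteeeeeeeWee⇒eedeeeeeteeeeeeeeWeee⇒eedeeeeeteeeeeeeeeWeeee⇒eedeeeeeteeeeeeeeeteeee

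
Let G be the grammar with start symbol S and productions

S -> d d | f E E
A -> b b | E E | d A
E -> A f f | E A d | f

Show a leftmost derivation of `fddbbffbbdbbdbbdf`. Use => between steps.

S => fEE   [S -> f E E]
fEE => fEAdE   [E -> E A d]
fEAdE => fEAdAdE   [E -> E A d]
fEAdAdE => fEAdAdAdE   [E -> E A d]
fEAdAdAdE => fAffAdAdAdE   [E -> A f f]
fAffAdAdAdE => fdAffAdAdAdE   [A -> d A]
fdAffAdAdAdE => fddAffAdAdAdE   [A -> d A]
fddAffAdAdAdE => fddbbffAdAdAdE   [A -> b b]
fddbbffAdAdAdE => fddbbffbbdAdAdE   [A -> b b]
fddbbffbbdAdAdE => fddbbffbbdbbdAdE   [A -> b b]
fddbbffbbdbbdAdE => fddbbffbbdbbdbbdE   [A -> b b]
fddbbffbbdbbdbbdE => fddbbffbbdbbdbbdf   [E -> f]

S=>fEE=>fEAdE=>fEAdAdE=>fEAdAdAdE=>fAffAdAdAdE=>fdAffAdAdAdE=>fddAffAdAdAdE=>fddbbffAdAdAdE=>fddbbffbbdAdAdE=>fddbbffbbdbbdAdE=>fddbbffbbdbbdbbdE=>fddbbffbbdbbdbbdf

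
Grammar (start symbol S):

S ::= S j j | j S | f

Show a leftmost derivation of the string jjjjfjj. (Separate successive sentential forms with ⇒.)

S ⇒ jS   [S ::= j S]
jS ⇒ jjS   [S ::= j S]
jjS ⇒ jjSjj   [S ::= S j j]
jjSjj ⇒ jjjSjj   [S ::= j S]
jjjSjj ⇒ jjjjSjj   [S ::= j S]
jjjjSjj ⇒ jjjjfjj   [S ::= f]

S ⇒ jS ⇒ jjS ⇒ jjSjj ⇒ jjjSjj ⇒ jjjjSjj ⇒ jjjjfjj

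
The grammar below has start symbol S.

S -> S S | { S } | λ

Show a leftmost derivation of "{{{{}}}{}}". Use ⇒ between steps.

S ⇒ {S} ⇒ {SS} ⇒ {SSS} ⇒ {{S}SS} ⇒ {{{S}}SS} ⇒ {{{{S}}}SS} ⇒ {{{{}}}SS} ⇒ {{{{}}}{S}S} ⇒ {{{{}}}{}S} ⇒ {{{{}}}{}}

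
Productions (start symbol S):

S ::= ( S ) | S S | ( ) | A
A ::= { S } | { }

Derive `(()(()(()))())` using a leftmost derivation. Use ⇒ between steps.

S ⇒ (S) ⇒ (SS) ⇒ (()S) ⇒ (()SS) ⇒ (()(S)S) ⇒ (()(SS)S) ⇒ (()(()S)S) ⇒ (()(()(S))S) ⇒ (()(()(()))S) ⇒ (()(()(()))())

S ⇒ (S)   [S ::= ( S )]
(S) ⇒ (SS)   [S ::= S S]
(SS) ⇒ (()S)   [S ::= ( )]
(()S) ⇒ (()SS)   [S ::= S S]
(()SS) ⇒ (()(S)S)   [S ::= ( S )]
(()(S)S) ⇒ (()(SS)S)   [S ::= S S]
(()(SS)S) ⇒ (()(()S)S)   [S ::= ( )]
(()(()S)S) ⇒ (()(()(S))S)   [S ::= ( S )]
(()(()(S))S) ⇒ (()(()(()))S)   [S ::= ( )]
(()(()(()))S) ⇒ (()(()(()))())   [S ::= ( )]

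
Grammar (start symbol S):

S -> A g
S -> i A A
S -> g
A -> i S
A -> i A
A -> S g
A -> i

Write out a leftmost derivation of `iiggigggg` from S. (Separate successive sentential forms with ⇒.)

S ⇒ Ag ⇒ iAg ⇒ iSgg ⇒ iAggg ⇒ iSgggg ⇒ iiAAgggg ⇒ iiSgAgggg ⇒ iiggAgggg ⇒ iiggigggg

S ⇒ Ag   [S -> A g]
Ag ⇒ iAg   [A -> i A]
iAg ⇒ iSgg   [A -> S g]
iSgg ⇒ iAggg   [S -> A g]
iAggg ⇒ iSgggg   [A -> S g]
iSgggg ⇒ iiAAgggg   [S -> i A A]
iiAAgggg ⇒ iiSgAgggg   [A -> S g]
iiSgAgggg ⇒ iiggAgggg   [S -> g]
iiggAgggg ⇒ iiggigggg   [A -> i]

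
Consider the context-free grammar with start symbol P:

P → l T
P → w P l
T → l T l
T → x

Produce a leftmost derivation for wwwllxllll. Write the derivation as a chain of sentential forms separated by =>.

P=>wPl=>wwPll=>wwwPlll=>wwwlTlll=>wwwllTllll=>wwwllxllll

P => wPl   [P → w P l]
wPl => wwPll   [P → w P l]
wwPll => wwwPlll   [P → w P l]
wwwPlll => wwwlTlll   [P → l T]
wwwlTlll => wwwllTllll   [T → l T l]
wwwllTllll => wwwllxllll   [T → x]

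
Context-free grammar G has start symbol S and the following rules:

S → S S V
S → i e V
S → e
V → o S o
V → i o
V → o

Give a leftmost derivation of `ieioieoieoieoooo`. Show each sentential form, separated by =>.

S => SSV => ieVSV => ieioSV => ieioieVV => ieioieoSoV => ieioieoieVoV => ieioieoieoSooV => ieioieoieoieVooV => ieioieoieoieoooV => ieioieoieoieoooo

S => SSV   [S → S S V]
SSV => ieVSV   [S → i e V]
ieVSV => ieioSV   [V → i o]
ieioSV => ieioieVV   [S → i e V]
ieioieVV => ieioieoSoV   [V → o S o]
ieioieoSoV => ieioieoieVoV   [S → i e V]
ieioieoieVoV => ieioieoieoSooV   [V → o S o]
ieioieoieoSooV => ieioieoieoieVooV   [S → i e V]
ieioieoieoieVooV => ieioieoieoieoooV   [V → o]
ieioieoieoieoooV => ieioieoieoieoooo   [V → o]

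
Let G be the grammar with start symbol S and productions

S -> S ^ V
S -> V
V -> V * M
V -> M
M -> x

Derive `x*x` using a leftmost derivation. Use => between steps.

S => V => V*M => M*M => x*M => x*x

S => V   [S -> V]
V => V*M   [V -> V * M]
V*M => M*M   [V -> M]
M*M => x*M   [M -> x]
x*M => x*x   [M -> x]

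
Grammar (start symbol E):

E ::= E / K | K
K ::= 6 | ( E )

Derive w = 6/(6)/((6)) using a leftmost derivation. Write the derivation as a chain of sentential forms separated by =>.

E => E/K   [E ::= E / K]
E/K => E/K/K   [E ::= E / K]
E/K/K => K/K/K   [E ::= K]
K/K/K => 6/K/K   [K ::= 6]
6/K/K => 6/(E)/K   [K ::= ( E )]
6/(E)/K => 6/(K)/K   [E ::= K]
6/(K)/K => 6/(6)/K   [K ::= 6]
6/(6)/K => 6/(6)/(E)   [K ::= ( E )]
6/(6)/(E) => 6/(6)/(K)   [E ::= K]
6/(6)/(K) => 6/(6)/((E))   [K ::= ( E )]
6/(6)/((E)) => 6/(6)/((K))   [E ::= K]
6/(6)/((K)) => 6/(6)/((6))   [K ::= 6]

E=>E/K=>E/K/K=>K/K/K=>6/K/K=>6/(E)/K=>6/(K)/K=>6/(6)/K=>6/(6)/(E)=>6/(6)/(K)=>6/(6)/((E))=>6/(6)/((K))=>6/(6)/((6))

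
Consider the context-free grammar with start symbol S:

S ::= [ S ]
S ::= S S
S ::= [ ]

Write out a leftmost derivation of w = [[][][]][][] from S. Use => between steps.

S => SS   [S ::= S S]
SS => SSS   [S ::= S S]
SSS => [S]SS   [S ::= [ S ]]
[S]SS => [SS]SS   [S ::= S S]
[SS]SS => [SSS]SS   [S ::= S S]
[SSS]SS => [[]SS]SS   [S ::= [ ]]
[[]SS]SS => [[][]S]SS   [S ::= [ ]]
[[][]S]SS => [[][][]]SS   [S ::= [ ]]
[[][][]]SS => [[][][]][]S   [S ::= [ ]]
[[][][]][]S => [[][][]][][]   [S ::= [ ]]

S => SS => SSS => [S]SS => [SS]SS => [SSS]SS => [[]SS]SS => [[][]S]SS => [[][][]]SS => [[][][]][]S => [[][][]][][]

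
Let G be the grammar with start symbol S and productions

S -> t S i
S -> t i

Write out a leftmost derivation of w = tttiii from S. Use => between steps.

S => tSi => ttSii => tttiii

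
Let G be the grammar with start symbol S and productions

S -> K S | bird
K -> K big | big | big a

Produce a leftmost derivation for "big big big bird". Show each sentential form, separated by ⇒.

S ⇒ K S ⇒ big S ⇒ big K S ⇒ big big S ⇒ big big K S ⇒ big big big S ⇒ big big big bird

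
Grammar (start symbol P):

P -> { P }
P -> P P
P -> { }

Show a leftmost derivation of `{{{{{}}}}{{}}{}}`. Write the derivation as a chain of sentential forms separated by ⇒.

P ⇒ {P} ⇒ {PP} ⇒ {PPP} ⇒ {{P}PP} ⇒ {{{P}}PP} ⇒ {{{{P}}}PP} ⇒ {{{{{}}}}PP} ⇒ {{{{{}}}}{P}P} ⇒ {{{{{}}}}{{}}P} ⇒ {{{{{}}}}{{}}{}}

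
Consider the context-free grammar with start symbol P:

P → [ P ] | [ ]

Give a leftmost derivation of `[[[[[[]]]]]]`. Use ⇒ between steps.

P ⇒ [P]   [P → [ P ]]
[P] ⇒ [[P]]   [P → [ P ]]
[[P]] ⇒ [[[P]]]   [P → [ P ]]
[[[P]]] ⇒ [[[[P]]]]   [P → [ P ]]
[[[[P]]]] ⇒ [[[[[P]]]]]   [P → [ P ]]
[[[[[P]]]]] ⇒ [[[[[[]]]]]]   [P → [ ]]

P ⇒ [P] ⇒ [[P]] ⇒ [[[P]]] ⇒ [[[[P]]]] ⇒ [[[[[P]]]]] ⇒ [[[[[[]]]]]]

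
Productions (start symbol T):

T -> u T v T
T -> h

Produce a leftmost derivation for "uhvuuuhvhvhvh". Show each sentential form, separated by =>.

T => uTvT => uhvT => uhvuTvT => uhvuuTvTvT => uhvuuuTvTvTvT => uhvuuuhvTvTvT => uhvuuuhvhvTvT => uhvuuuhvhvhvT => uhvuuuhvhvhvh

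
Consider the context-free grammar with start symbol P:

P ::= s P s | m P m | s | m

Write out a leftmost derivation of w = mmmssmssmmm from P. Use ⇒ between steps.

P ⇒ mPm ⇒ mmPmm ⇒ mmmPmmm ⇒ mmmsPsmmm ⇒ mmmssPssmmm ⇒ mmmssmssmmm

P ⇒ mPm   [P ::= m P m]
mPm ⇒ mmPmm   [P ::= m P m]
mmPmm ⇒ mmmPmmm   [P ::= m P m]
mmmPmmm ⇒ mmmsPsmmm   [P ::= s P s]
mmmsPsmmm ⇒ mmmssPssmmm   [P ::= s P s]
mmmssPssmmm ⇒ mmmssmssmmm   [P ::= m]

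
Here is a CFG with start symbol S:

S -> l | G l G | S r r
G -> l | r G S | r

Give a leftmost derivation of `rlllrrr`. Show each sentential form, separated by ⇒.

S ⇒ Srr ⇒ GlGrr ⇒ rGSlGrr ⇒ rlSlGrr ⇒ rlllGrr ⇒ rlllrrr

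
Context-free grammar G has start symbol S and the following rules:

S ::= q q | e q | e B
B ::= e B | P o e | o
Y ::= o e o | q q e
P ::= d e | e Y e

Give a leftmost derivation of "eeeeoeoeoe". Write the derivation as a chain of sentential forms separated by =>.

S=>eB=>eeB=>eeeB=>eeePoe=>eeeeYeoe=>eeeeoeoeoe

S => eB   [S ::= e B]
eB => eeB   [B ::= e B]
eeB => eeeB   [B ::= e B]
eeeB => eeePoe   [B ::= P o e]
eeePoe => eeeeYeoe   [P ::= e Y e]
eeeeYeoe => eeeeoeoeoe   [Y ::= o e o]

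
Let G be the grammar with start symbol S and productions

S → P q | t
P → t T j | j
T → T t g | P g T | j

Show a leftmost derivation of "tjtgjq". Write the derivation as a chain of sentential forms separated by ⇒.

S ⇒ Pq   [S → P q]
Pq ⇒ tTjq   [P → t T j]
tTjq ⇒ tTtgjq   [T → T t g]
tTtgjq ⇒ tjtgjq   [T → j]

S ⇒ Pq ⇒ tTjq ⇒ tTtgjq ⇒ tjtgjq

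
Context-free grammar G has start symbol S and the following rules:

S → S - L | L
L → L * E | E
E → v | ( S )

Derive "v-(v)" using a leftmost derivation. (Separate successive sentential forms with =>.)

S => S-L => L-L => E-L => v-L => v-E => v-(S) => v-(L) => v-(E) => v-(v)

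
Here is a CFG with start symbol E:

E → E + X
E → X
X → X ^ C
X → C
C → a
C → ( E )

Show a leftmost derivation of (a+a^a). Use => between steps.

E => X   [E → X]
X => C   [X → C]
C => (E)   [C → ( E )]
(E) => (E+X)   [E → E + X]
(E+X) => (X+X)   [E → X]
(X+X) => (C+X)   [X → C]
(C+X) => (a+X)   [C → a]
(a+X) => (a+X^C)   [X → X ^ C]
(a+X^C) => (a+C^C)   [X → C]
(a+C^C) => (a+a^C)   [C → a]
(a+a^C) => (a+a^a)   [C → a]

E => X => C => (E) => (E+X) => (X+X) => (C+X) => (a+X) => (a+X^C) => (a+C^C) => (a+a^C) => (a+a^a)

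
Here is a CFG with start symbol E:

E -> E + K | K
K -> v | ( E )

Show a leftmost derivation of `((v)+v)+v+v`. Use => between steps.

E => E+K   [E -> E + K]
E+K => E+K+K   [E -> E + K]
E+K+K => K+K+K   [E -> K]
K+K+K => (E)+K+K   [K -> ( E )]
(E)+K+K => (E+K)+K+K   [E -> E + K]
(E+K)+K+K => (K+K)+K+K   [E -> K]
(K+K)+K+K => ((E)+K)+K+K   [K -> ( E )]
((E)+K)+K+K => ((K)+K)+K+K   [E -> K]
((K)+K)+K+K => ((v)+K)+K+K   [K -> v]
((v)+K)+K+K => ((v)+v)+K+K   [K -> v]
((v)+v)+K+K => ((v)+v)+v+K   [K -> v]
((v)+v)+v+K => ((v)+v)+v+v   [K -> v]

E=>E+K=>E+K+K=>K+K+K=>(E)+K+K=>(E+K)+K+K=>(K+K)+K+K=>((E)+K)+K+K=>((K)+K)+K+K=>((v)+K)+K+K=>((v)+v)+K+K=>((v)+v)+v+K=>((v)+v)+v+v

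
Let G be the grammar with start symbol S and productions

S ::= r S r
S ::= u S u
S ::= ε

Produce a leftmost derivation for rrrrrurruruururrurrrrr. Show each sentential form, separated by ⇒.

S ⇒ rSr ⇒ rrSrr ⇒ rrrSrrr ⇒ rrrrSrrrr ⇒ rrrrrSrrrrr ⇒ rrrrruSurrrrr ⇒ rrrrrurSrurrrrr ⇒ rrrrrurrSrrurrrrr ⇒ rrrrrurruSurrurrrrr ⇒ rrrrrurrurSrurrurrrrr ⇒ rrrrrurruruSururrurrrrr ⇒ rrrrrurruruururrurrrrr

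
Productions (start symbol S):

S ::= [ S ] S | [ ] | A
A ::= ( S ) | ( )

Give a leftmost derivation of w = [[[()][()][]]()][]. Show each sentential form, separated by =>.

S => [S]S => [[S]S]S => [[[S]S]S]S => [[[A]S]S]S => [[[()]S]S]S => [[[()][S]S]S]S => [[[()][A]S]S]S => [[[()][()]S]S]S => [[[()][()][]]S]S => [[[()][()][]]A]S => [[[()][()][]]()]S => [[[()][()][]]()][]

S => [S]S   [S ::= [ S ] S]
[S]S => [[S]S]S   [S ::= [ S ] S]
[[S]S]S => [[[S]S]S]S   [S ::= [ S ] S]
[[[S]S]S]S => [[[A]S]S]S   [S ::= A]
[[[A]S]S]S => [[[()]S]S]S   [A ::= ( )]
[[[()]S]S]S => [[[()][S]S]S]S   [S ::= [ S ] S]
[[[()][S]S]S]S => [[[()][A]S]S]S   [S ::= A]
[[[()][A]S]S]S => [[[()][()]S]S]S   [A ::= ( )]
[[[()][()]S]S]S => [[[()][()][]]S]S   [S ::= [ ]]
[[[()][()][]]S]S => [[[()][()][]]A]S   [S ::= A]
[[[()][()][]]A]S => [[[()][()][]]()]S   [A ::= ( )]
[[[()][()][]]()]S => [[[()][()][]]()][]   [S ::= [ ]]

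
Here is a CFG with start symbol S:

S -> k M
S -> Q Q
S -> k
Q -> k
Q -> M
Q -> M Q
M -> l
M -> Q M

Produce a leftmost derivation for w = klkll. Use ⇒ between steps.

S ⇒ kM   [S -> k M]
kM ⇒ kQM   [M -> Q M]
kQM ⇒ kMQM   [Q -> M Q]
kMQM ⇒ klQM   [M -> l]
klQM ⇒ klkM   [Q -> k]
klkM ⇒ klkQM   [M -> Q M]
klkQM ⇒ klkMM   [Q -> M]
klkMM ⇒ klklM   [M -> l]
klklM ⇒ klkll   [M -> l]

S ⇒ kM ⇒ kQM ⇒ kMQM ⇒ klQM ⇒ klkM ⇒ klkQM ⇒ klkMM ⇒ klklM ⇒ klkll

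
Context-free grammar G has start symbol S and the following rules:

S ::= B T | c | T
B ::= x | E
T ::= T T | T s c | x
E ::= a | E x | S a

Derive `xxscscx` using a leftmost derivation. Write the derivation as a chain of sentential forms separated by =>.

S=>T=>TT=>TscT=>TTscT=>xTscT=>xTscscT=>xxscscT=>xxscscx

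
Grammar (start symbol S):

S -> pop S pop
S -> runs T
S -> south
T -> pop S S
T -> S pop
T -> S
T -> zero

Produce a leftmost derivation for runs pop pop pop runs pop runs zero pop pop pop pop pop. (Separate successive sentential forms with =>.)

S => runs T => runs S pop => runs pop S pop pop => runs pop pop S pop pop pop => runs pop pop pop S pop pop pop pop => runs pop pop pop runs T pop pop pop pop => runs pop pop pop runs S pop pop pop pop => runs pop pop pop runs pop S pop pop pop pop pop => runs pop pop pop runs pop runs T pop pop pop pop pop => runs pop pop pop runs pop runs zero pop pop pop pop pop

S => runs T   [S -> runs T]
runs T => runs S pop   [T -> S pop]
runs S pop => runs pop S pop pop   [S -> pop S pop]
runs pop S pop pop => runs pop pop S pop pop pop   [S -> pop S pop]
runs pop pop S pop pop pop => runs pop pop pop S pop pop pop pop   [S -> pop S pop]
runs pop pop pop S pop pop pop pop => runs pop pop pop runs T pop pop pop pop   [S -> runs T]
runs pop pop pop runs T pop pop pop pop => runs pop pop pop runs S pop pop pop pop   [T -> S]
runs pop pop pop runs S pop pop pop pop => runs pop pop pop runs pop S pop pop pop pop pop   [S -> pop S pop]
runs pop pop pop runs pop S pop pop pop pop pop => runs pop pop pop runs pop runs T pop pop pop pop pop   [S -> runs T]
runs pop pop pop runs pop runs T pop pop pop pop pop => runs pop pop pop runs pop runs zero pop pop pop pop pop   [T -> zero]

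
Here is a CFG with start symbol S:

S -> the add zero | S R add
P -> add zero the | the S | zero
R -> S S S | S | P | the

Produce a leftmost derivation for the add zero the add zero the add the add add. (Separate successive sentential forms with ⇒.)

S ⇒ S R add   [S -> S R add]
S R add ⇒ the add zero R add   [S -> the add zero]
the add zero R add ⇒ the add zero S add   [R -> S]
the add zero S add ⇒ the add zero S R add add   [S -> S R add]
the add zero S R add add ⇒ the add zero S R add R add add   [S -> S R add]
the add zero S R add R add add ⇒ the add zero the add zero R add R add add   [S -> the add zero]
the add zero the add zero R add R add add ⇒ the add zero the add zero the add R add add   [R -> the]
the add zero the add zero the add R add add ⇒ the add zero the add zero the add the add add   [R -> the]

S ⇒ S R add ⇒ the add zero R add ⇒ the add zero S add ⇒ the add zero S R add add ⇒ the add zero S R add R add add ⇒ the add zero the add zero R add R add add ⇒ the add zero the add zero the add R add add ⇒ the add zero the add zero the add the add add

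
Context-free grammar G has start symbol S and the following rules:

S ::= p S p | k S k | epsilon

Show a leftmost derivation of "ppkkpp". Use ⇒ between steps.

S ⇒ pSp ⇒ ppSpp ⇒ ppkSkpp ⇒ ppkkpp

S ⇒ pSp   [S ::= p S p]
pSp ⇒ ppSpp   [S ::= p S p]
ppSpp ⇒ ppkSkpp   [S ::= k S k]
ppkSkpp ⇒ ppkkpp   [S ::= epsilon]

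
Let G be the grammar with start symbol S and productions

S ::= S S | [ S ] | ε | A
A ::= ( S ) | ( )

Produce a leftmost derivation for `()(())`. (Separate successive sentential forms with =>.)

S => SS   [S ::= S S]
SS => AS   [S ::= A]
AS => ()S   [A ::= ( )]
()S => ()SS   [S ::= S S]
()SS => ()AS   [S ::= A]
()AS => ()(S)S   [A ::= ( S )]
()(S)S => ()(A)S   [S ::= A]
()(A)S => ()(())S   [A ::= ( )]
()(())S => ()(())   [S ::= ε]

S => SS => AS => ()S => ()SS => ()AS => ()(S)S => ()(A)S => ()(())S => ()(())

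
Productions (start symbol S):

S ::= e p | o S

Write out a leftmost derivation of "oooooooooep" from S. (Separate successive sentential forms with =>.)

S => oS => ooS => oooS => ooooS => oooooS => ooooooS => oooooooS => ooooooooS => oooooooooS => oooooooooep

S => oS   [S ::= o S]
oS => ooS   [S ::= o S]
ooS => oooS   [S ::= o S]
oooS => ooooS   [S ::= o S]
ooooS => oooooS   [S ::= o S]
oooooS => ooooooS   [S ::= o S]
ooooooS => oooooooS   [S ::= o S]
oooooooS => ooooooooS   [S ::= o S]
ooooooooS => oooooooooS   [S ::= o S]
oooooooooS => oooooooooep   [S ::= e p]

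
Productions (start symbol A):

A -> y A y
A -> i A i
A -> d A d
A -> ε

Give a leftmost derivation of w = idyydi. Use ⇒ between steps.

A ⇒ iAi ⇒ idAdi ⇒ idyAydi ⇒ idyydi

A ⇒ iAi   [A -> i A i]
iAi ⇒ idAdi   [A -> d A d]
idAdi ⇒ idyAydi   [A -> y A y]
idyAydi ⇒ idyydi   [A -> ε]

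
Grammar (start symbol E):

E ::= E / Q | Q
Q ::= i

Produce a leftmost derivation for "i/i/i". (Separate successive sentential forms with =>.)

E => E/Q   [E ::= E / Q]
E/Q => E/Q/Q   [E ::= E / Q]
E/Q/Q => Q/Q/Q   [E ::= Q]
Q/Q/Q => i/Q/Q   [Q ::= i]
i/Q/Q => i/i/Q   [Q ::= i]
i/i/Q => i/i/i   [Q ::= i]

E => E/Q => E/Q/Q => Q/Q/Q => i/Q/Q => i/i/Q => i/i/i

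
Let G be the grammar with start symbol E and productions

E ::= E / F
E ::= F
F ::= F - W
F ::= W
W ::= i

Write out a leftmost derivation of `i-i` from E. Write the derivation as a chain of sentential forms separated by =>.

E => F   [E ::= F]
F => F-W   [F ::= F - W]
F-W => W-W   [F ::= W]
W-W => i-W   [W ::= i]
i-W => i-i   [W ::= i]

E => F => F-W => W-W => i-W => i-i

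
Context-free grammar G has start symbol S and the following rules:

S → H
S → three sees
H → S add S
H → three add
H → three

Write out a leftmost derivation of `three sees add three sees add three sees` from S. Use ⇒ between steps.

S ⇒ H ⇒ S add S ⇒ H add S ⇒ S add S add S ⇒ three sees add S add S ⇒ three sees add three sees add S ⇒ three sees add three sees add three sees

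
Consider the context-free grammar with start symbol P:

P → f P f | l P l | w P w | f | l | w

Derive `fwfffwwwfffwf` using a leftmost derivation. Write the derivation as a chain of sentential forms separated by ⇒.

P⇒fPf⇒fwPwf⇒fwfPfwf⇒fwffPffwf⇒fwfffPfffwf⇒fwfffwPwfffwf⇒fwfffwwwfffwf

P ⇒ fPf   [P → f P f]
fPf ⇒ fwPwf   [P → w P w]
fwPwf ⇒ fwfPfwf   [P → f P f]
fwfPfwf ⇒ fwffPffwf   [P → f P f]
fwffPffwf ⇒ fwfffPfffwf   [P → f P f]
fwfffPfffwf ⇒ fwfffwPwfffwf   [P → w P w]
fwfffwPwfffwf ⇒ fwfffwwwfffwf   [P → w]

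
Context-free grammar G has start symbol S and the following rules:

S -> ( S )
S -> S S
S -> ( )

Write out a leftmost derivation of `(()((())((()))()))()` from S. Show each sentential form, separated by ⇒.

S ⇒ SS   [S -> S S]
SS ⇒ (S)S   [S -> ( S )]
(S)S ⇒ (SS)S   [S -> S S]
(SS)S ⇒ (()S)S   [S -> ( )]
(()S)S ⇒ (()(S))S   [S -> ( S )]
(()(S))S ⇒ (()(SS))S   [S -> S S]
(()(SS))S ⇒ (()(SSS))S   [S -> S S]
(()(SSS))S ⇒ (()((S)SS))S   [S -> ( S )]
(()((S)SS))S ⇒ (()((())SS))S   [S -> ( )]
(()((())SS))S ⇒ (()((())(S)S))S   [S -> ( S )]
(()((())(S)S))S ⇒ (()((())((S))S))S   [S -> ( S )]
(()((())((S))S))S ⇒ (()((())((()))S))S   [S -> ( )]
(()((())((()))S))S ⇒ (()((())((()))()))S   [S -> ( )]
(()((())((()))()))S ⇒ (()((())((()))()))()   [S -> ( )]

S ⇒ SS ⇒ (S)S ⇒ (SS)S ⇒ (()S)S ⇒ (()(S))S ⇒ (()(SS))S ⇒ (()(SSS))S ⇒ (()((S)SS))S ⇒ (()((())SS))S ⇒ (()((())(S)S))S ⇒ (()((())((S))S))S ⇒ (()((())((()))S))S ⇒ (()((())((()))()))S ⇒ (()((())((()))()))()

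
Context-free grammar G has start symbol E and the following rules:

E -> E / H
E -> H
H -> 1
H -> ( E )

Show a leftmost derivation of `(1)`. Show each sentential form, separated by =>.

E => H => (E) => (H) => (1)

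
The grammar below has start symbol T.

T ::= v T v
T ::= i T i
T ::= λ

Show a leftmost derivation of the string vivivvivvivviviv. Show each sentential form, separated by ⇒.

T ⇒ vTv ⇒ viTiv ⇒ vivTviv ⇒ viviTiviv ⇒ vivivTviviv ⇒ vivivvTvviviv ⇒ vivivviTivviviv ⇒ vivivvivTvivviviv ⇒ vivivvivvivviviv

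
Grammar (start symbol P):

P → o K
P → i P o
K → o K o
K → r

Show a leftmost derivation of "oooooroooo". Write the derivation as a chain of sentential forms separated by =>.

P => oK => ooKo => oooKoo => ooooKooo => oooooKoooo => oooooroooo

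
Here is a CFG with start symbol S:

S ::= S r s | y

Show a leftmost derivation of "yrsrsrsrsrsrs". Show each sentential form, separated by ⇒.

S ⇒ Srs   [S ::= S r s]
Srs ⇒ Srsrs   [S ::= S r s]
Srsrs ⇒ Srsrsrs   [S ::= S r s]
Srsrsrs ⇒ Srsrsrsrs   [S ::= S r s]
Srsrsrsrs ⇒ Srsrsrsrsrs   [S ::= S r s]
Srsrsrsrsrs ⇒ Srsrsrsrsrsrs   [S ::= S r s]
Srsrsrsrsrsrs ⇒ yrsrsrsrsrsrs   [S ::= y]

S⇒Srs⇒Srsrs⇒Srsrsrs⇒Srsrsrsrs⇒Srsrsrsrsrs⇒Srsrsrsrsrsrs⇒yrsrsrsrsrsrs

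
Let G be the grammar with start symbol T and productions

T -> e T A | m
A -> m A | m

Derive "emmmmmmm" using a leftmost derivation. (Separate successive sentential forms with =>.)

T => eTA => emA => emmA => emmmA => emmmmA => emmmmmA => emmmmmmA => emmmmmmm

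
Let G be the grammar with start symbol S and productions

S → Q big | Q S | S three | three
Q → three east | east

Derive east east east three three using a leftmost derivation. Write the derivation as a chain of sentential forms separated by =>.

S => Q S => east S => east Q S => east east S => east east S three => east east Q S three => east east east S three => east east east three three

S => Q S   [S → Q S]
Q S => east S   [Q → east]
east S => east Q S   [S → Q S]
east Q S => east east S   [Q → east]
east east S => east east S three   [S → S three]
east east S three => east east Q S three   [S → Q S]
east east Q S three => east east east S three   [Q → east]
east east east S three => east east east three three   [S → three]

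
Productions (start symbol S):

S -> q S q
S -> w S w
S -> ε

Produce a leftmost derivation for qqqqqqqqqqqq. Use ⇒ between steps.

S ⇒ qSq   [S -> q S q]
qSq ⇒ qqSqq   [S -> q S q]
qqSqq ⇒ qqqSqqq   [S -> q S q]
qqqSqqq ⇒ qqqqSqqqq   [S -> q S q]
qqqqSqqqq ⇒ qqqqqSqqqqq   [S -> q S q]
qqqqqSqqqqq ⇒ qqqqqqSqqqqqq   [S -> q S q]
qqqqqqSqqqqqq ⇒ qqqqqqqqqqqq   [S -> ε]

S⇒qSq⇒qqSqq⇒qqqSqqq⇒qqqqSqqqq⇒qqqqqSqqqqq⇒qqqqqqSqqqqqq⇒qqqqqqqqqqqq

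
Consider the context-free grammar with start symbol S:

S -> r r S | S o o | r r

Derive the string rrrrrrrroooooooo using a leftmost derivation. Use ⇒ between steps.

S ⇒ Soo ⇒ Soooo ⇒ rrSoooo ⇒ rrrrSoooo ⇒ rrrrrrSoooo ⇒ rrrrrrSoooooo ⇒ rrrrrrSoooooooo ⇒ rrrrrrrroooooooo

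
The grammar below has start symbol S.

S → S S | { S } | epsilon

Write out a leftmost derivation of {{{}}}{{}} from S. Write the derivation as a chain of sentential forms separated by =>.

S => SS   [S → S S]
SS => {S}S   [S → { S }]
{S}S => {{S}}S   [S → { S }]
{{S}}S => {{{S}}}S   [S → { S }]
{{{S}}}S => {{{}}}S   [S → epsilon]
{{{}}}S => {{{}}}{S}   [S → { S }]
{{{}}}{S} => {{{}}}{{S}}   [S → { S }]
{{{}}}{{S}} => {{{}}}{{}}   [S → epsilon]

S => SS => {S}S => {{S}}S => {{{S}}}S => {{{}}}S => {{{}}}{S} => {{{}}}{{S}} => {{{}}}{{}}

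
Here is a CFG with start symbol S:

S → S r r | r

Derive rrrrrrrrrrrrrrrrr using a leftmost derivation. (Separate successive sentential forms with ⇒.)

S ⇒ Srr   [S → S r r]
Srr ⇒ Srrrr   [S → S r r]
Srrrr ⇒ Srrrrrr   [S → S r r]
Srrrrrr ⇒ Srrrrrrrr   [S → S r r]
Srrrrrrrr ⇒ Srrrrrrrrrr   [S → S r r]
Srrrrrrrrrr ⇒ Srrrrrrrrrrrr   [S → S r r]
Srrrrrrrrrrrr ⇒ Srrrrrrrrrrrrrr   [S → S r r]
Srrrrrrrrrrrrrr ⇒ Srrrrrrrrrrrrrrrr   [S → S r r]
Srrrrrrrrrrrrrrrr ⇒ rrrrrrrrrrrrrrrrr   [S → r]

S⇒Srr⇒Srrrr⇒Srrrrrr⇒Srrrrrrrr⇒Srrrrrrrrrr⇒Srrrrrrrrrrrr⇒Srrrrrrrrrrrrrr⇒Srrrrrrrrrrrrrrrr⇒rrrrrrrrrrrrrrrrr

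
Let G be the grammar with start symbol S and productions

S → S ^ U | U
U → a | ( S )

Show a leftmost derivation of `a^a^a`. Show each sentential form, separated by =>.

S => S^U => S^U^U => U^U^U => a^U^U => a^a^U => a^a^a

S => S^U   [S → S ^ U]
S^U => S^U^U   [S → S ^ U]
S^U^U => U^U^U   [S → U]
U^U^U => a^U^U   [U → a]
a^U^U => a^a^U   [U → a]
a^a^U => a^a^a   [U → a]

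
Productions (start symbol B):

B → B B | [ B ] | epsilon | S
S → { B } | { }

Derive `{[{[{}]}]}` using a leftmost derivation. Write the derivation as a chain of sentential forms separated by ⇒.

B ⇒ S ⇒ {B} ⇒ {[B]} ⇒ {[S]} ⇒ {[{B}]} ⇒ {[{BB}]} ⇒ {[{[B]B}]} ⇒ {[{[S]B}]} ⇒ {[{[{B}]B}]} ⇒ {[{[{}]B}]} ⇒ {[{[{}]}]}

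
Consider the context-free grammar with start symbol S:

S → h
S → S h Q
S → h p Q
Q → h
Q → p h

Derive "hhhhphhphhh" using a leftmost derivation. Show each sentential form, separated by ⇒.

S ⇒ ShQ   [S → S h Q]
ShQ ⇒ ShQhQ   [S → S h Q]
ShQhQ ⇒ ShQhQhQ   [S → S h Q]
ShQhQhQ ⇒ ShQhQhQhQ   [S → S h Q]
ShQhQhQhQ ⇒ hhQhQhQhQ   [S → h]
hhQhQhQhQ ⇒ hhhhQhQhQ   [Q → h]
hhhhQhQhQ ⇒ hhhhphhQhQ   [Q → p h]
hhhhphhQhQ ⇒ hhhhphhphhQ   [Q → p h]
hhhhphhphhQ ⇒ hhhhphhphhh   [Q → h]

S ⇒ ShQ ⇒ ShQhQ ⇒ ShQhQhQ ⇒ ShQhQhQhQ ⇒ hhQhQhQhQ ⇒ hhhhQhQhQ ⇒ hhhhphhQhQ ⇒ hhhhphhphhQ ⇒ hhhhphhphhh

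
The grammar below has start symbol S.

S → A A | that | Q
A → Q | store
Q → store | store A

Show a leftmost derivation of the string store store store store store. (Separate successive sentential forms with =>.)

S => A A => Q A => store A A => store Q A => store store A A => store store Q A => store store store A A => store store store Q A => store store store store A => store store store store Q => store store store store store

S => A A   [S → A A]
A A => Q A   [A → Q]
Q A => store A A   [Q → store A]
store A A => store Q A   [A → Q]
store Q A => store store A A   [Q → store A]
store store A A => store store Q A   [A → Q]
store store Q A => store store store A A   [Q → store A]
store store store A A => store store store Q A   [A → Q]
store store store Q A => store store store store A   [Q → store]
store store store store A => store store store store Q   [A → Q]
store store store store Q => store store store store store   [Q → store]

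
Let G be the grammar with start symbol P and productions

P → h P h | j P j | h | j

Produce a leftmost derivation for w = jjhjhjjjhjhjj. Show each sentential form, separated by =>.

P => jPj => jjPjj => jjhPhjj => jjhjPjhjj => jjhjhPhjhjj => jjhjhjPjhjhjj => jjhjhjjjhjhjj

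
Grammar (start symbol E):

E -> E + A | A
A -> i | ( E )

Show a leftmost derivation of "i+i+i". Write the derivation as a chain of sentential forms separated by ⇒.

E ⇒ E+A   [E -> E + A]
E+A ⇒ E+A+A   [E -> E + A]
E+A+A ⇒ A+A+A   [E -> A]
A+A+A ⇒ i+A+A   [A -> i]
i+A+A ⇒ i+i+A   [A -> i]
i+i+A ⇒ i+i+i   [A -> i]

E ⇒ E+A ⇒ E+A+A ⇒ A+A+A ⇒ i+A+A ⇒ i+i+A ⇒ i+i+i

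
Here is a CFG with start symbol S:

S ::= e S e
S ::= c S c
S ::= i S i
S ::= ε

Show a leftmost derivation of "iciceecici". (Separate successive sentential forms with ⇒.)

S⇒iSi⇒icSci⇒iciSici⇒icicScici⇒iciceSecici⇒iciceecici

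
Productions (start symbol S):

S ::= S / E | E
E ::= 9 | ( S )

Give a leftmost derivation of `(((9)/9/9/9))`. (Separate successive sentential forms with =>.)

S=>E=>(S)=>(E)=>((S))=>((S/E))=>((S/E/E))=>((S/E/E/E))=>((E/E/E/E))=>(((S)/E/E/E))=>(((E)/E/E/E))=>(((9)/E/E/E))=>(((9)/9/E/E))=>(((9)/9/9/E))=>(((9)/9/9/9))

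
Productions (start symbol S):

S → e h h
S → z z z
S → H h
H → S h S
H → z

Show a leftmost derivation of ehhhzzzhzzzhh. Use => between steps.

S => Hh   [S → H h]
Hh => ShSh   [H → S h S]
ShSh => ehhhSh   [S → e h h]
ehhhSh => ehhhHhh   [S → H h]
ehhhHhh => ehhhShShh   [H → S h S]
ehhhShShh => ehhhzzzhShh   [S → z z z]
ehhhzzzhShh => ehhhzzzhzzzhh   [S → z z z]

S=>Hh=>ShSh=>ehhhSh=>ehhhHhh=>ehhhShShh=>ehhhzzzhShh=>ehhhzzzhzzzhh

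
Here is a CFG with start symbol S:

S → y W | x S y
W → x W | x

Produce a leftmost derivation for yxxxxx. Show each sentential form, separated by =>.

S => yW   [S → y W]
yW => yxW   [W → x W]
yxW => yxxW   [W → x W]
yxxW => yxxxW   [W → x W]
yxxxW => yxxxxW   [W → x W]
yxxxxW => yxxxxx   [W → x]

S => yW => yxW => yxxW => yxxxW => yxxxxW => yxxxxx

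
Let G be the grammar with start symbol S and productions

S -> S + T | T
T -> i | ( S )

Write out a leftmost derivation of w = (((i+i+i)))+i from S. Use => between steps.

S=>S+T=>T+T=>(S)+T=>(T)+T=>((S))+T=>((T))+T=>(((S)))+T=>(((S+T)))+T=>(((S+T+T)))+T=>(((T+T+T)))+T=>(((i+T+T)))+T=>(((i+i+T)))+T=>(((i+i+i)))+T=>(((i+i+i)))+i

S => S+T   [S -> S + T]
S+T => T+T   [S -> T]
T+T => (S)+T   [T -> ( S )]
(S)+T => (T)+T   [S -> T]
(T)+T => ((S))+T   [T -> ( S )]
((S))+T => ((T))+T   [S -> T]
((T))+T => (((S)))+T   [T -> ( S )]
(((S)))+T => (((S+T)))+T   [S -> S + T]
(((S+T)))+T => (((S+T+T)))+T   [S -> S + T]
(((S+T+T)))+T => (((T+T+T)))+T   [S -> T]
(((T+T+T)))+T => (((i+T+T)))+T   [T -> i]
(((i+T+T)))+T => (((i+i+T)))+T   [T -> i]
(((i+i+T)))+T => (((i+i+i)))+T   [T -> i]
(((i+i+i)))+T => (((i+i+i)))+i   [T -> i]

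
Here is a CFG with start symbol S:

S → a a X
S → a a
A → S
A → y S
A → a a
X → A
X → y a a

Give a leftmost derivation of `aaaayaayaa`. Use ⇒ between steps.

S ⇒ aaX   [S → a a X]
aaX ⇒ aaA   [X → A]
aaA ⇒ aaS   [A → S]
aaS ⇒ aaaaX   [S → a a X]
aaaaX ⇒ aaaaA   [X → A]
aaaaA ⇒ aaaayS   [A → y S]
aaaayS ⇒ aaaayaaX   [S → a a X]
aaaayaaX ⇒ aaaayaayaa   [X → y a a]

S⇒aaX⇒aaA⇒aaS⇒aaaaX⇒aaaaA⇒aaaayS⇒aaaayaaX⇒aaaayaayaa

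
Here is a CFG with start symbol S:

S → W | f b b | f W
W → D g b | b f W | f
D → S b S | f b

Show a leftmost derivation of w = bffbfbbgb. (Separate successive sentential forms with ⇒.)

S ⇒ W   [S → W]
W ⇒ Dgb   [W → D g b]
Dgb ⇒ SbSgb   [D → S b S]
SbSgb ⇒ WbSgb   [S → W]
WbSgb ⇒ bfWbSgb   [W → b f W]
bfWbSgb ⇒ bffbSgb   [W → f]
bffbSgb ⇒ bffbfbbgb   [S → f b b]

S ⇒ W ⇒ Dgb ⇒ SbSgb ⇒ WbSgb ⇒ bfWbSgb ⇒ bffbSgb ⇒ bffbfbbgb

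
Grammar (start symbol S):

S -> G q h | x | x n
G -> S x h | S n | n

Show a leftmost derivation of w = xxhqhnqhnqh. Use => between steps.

S => Gqh => Snqh => Gqhnqh => Snqhnqh => Gqhnqhnqh => Sxhqhnqhnqh => xxhqhnqhnqh

S => Gqh   [S -> G q h]
Gqh => Snqh   [G -> S n]
Snqh => Gqhnqh   [S -> G q h]
Gqhnqh => Snqhnqh   [G -> S n]
Snqhnqh => Gqhnqhnqh   [S -> G q h]
Gqhnqhnqh => Sxhqhnqhnqh   [G -> S x h]
Sxhqhnqhnqh => xxhqhnqhnqh   [S -> x]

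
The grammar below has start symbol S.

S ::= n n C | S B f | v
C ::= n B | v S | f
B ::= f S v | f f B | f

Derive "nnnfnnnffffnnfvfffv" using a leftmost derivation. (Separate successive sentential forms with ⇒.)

S ⇒ nnC ⇒ nnnB ⇒ nnnfSv ⇒ nnnfSBfv ⇒ nnnfSBfBfv ⇒ nnnfSBfBfBfv ⇒ nnnfnnCBfBfBfv ⇒ nnnfnnnBBfBfBfv ⇒ nnnfnnnfBfBfBfv ⇒ nnnfnnnfffBfBfv ⇒ nnnfnnnffffSvfBfv ⇒ nnnfnnnffffnnCvfBfv ⇒ nnnfnnnffffnnfvfBfv ⇒ nnnfnnnffffnnfvfffv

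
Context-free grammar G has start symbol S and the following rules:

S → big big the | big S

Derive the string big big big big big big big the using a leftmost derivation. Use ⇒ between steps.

S ⇒ big S ⇒ big big S ⇒ big big big S ⇒ big big big big S ⇒ big big big big big S ⇒ big big big big big big big the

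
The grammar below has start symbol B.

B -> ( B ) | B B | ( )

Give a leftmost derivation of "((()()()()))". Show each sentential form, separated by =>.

B=>(B)=>((B))=>((BB))=>((BBB))=>((BBBB))=>((()BBB))=>((()()BB))=>((()()()B))=>((()()()()))

B => (B)   [B -> ( B )]
(B) => ((B))   [B -> ( B )]
((B)) => ((BB))   [B -> B B]
((BB)) => ((BBB))   [B -> B B]
((BBB)) => ((BBBB))   [B -> B B]
((BBBB)) => ((()BBB))   [B -> ( )]
((()BBB)) => ((()()BB))   [B -> ( )]
((()()BB)) => ((()()()B))   [B -> ( )]
((()()()B)) => ((()()()()))   [B -> ( )]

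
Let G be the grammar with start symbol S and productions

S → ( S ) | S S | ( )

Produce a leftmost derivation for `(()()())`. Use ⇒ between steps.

S ⇒ (S) ⇒ (SS) ⇒ (SSS) ⇒ (()SS) ⇒ (()()S) ⇒ (()()())

S ⇒ (S)   [S → ( S )]
(S) ⇒ (SS)   [S → S S]
(SS) ⇒ (SSS)   [S → S S]
(SSS) ⇒ (()SS)   [S → ( )]
(()SS) ⇒ (()()S)   [S → ( )]
(()()S) ⇒ (()()())   [S → ( )]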